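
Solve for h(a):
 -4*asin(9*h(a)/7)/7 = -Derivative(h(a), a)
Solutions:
 Integral(1/asin(9*_y/7), (_y, h(a))) = C1 + 4*a/7


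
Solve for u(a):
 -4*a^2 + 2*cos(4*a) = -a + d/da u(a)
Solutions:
 u(a) = C1 - 4*a^3/3 + a^2/2 + sin(4*a)/2


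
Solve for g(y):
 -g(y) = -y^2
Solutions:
 g(y) = y^2


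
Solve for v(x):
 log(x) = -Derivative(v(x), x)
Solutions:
 v(x) = C1 - x*log(x) + x


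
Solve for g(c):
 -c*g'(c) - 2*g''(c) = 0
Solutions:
 g(c) = C1 + C2*erf(c/2)


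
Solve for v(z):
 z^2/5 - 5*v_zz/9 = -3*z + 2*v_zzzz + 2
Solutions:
 v(z) = C1 + C2*z + C3*sin(sqrt(10)*z/6) + C4*cos(sqrt(10)*z/6) + 3*z^4/100 + 9*z^3/10 - 387*z^2/125


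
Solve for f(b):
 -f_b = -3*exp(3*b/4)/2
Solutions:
 f(b) = C1 + 2*exp(3*b/4)


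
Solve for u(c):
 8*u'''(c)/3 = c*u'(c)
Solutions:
 u(c) = C1 + Integral(C2*airyai(3^(1/3)*c/2) + C3*airybi(3^(1/3)*c/2), c)


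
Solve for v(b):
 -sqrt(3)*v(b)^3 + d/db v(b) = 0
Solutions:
 v(b) = -sqrt(2)*sqrt(-1/(C1 + sqrt(3)*b))/2
 v(b) = sqrt(2)*sqrt(-1/(C1 + sqrt(3)*b))/2


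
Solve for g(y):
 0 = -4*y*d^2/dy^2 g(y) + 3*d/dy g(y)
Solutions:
 g(y) = C1 + C2*y^(7/4)


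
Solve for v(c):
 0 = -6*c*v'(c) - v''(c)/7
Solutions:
 v(c) = C1 + C2*erf(sqrt(21)*c)


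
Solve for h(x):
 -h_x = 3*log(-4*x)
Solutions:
 h(x) = C1 - 3*x*log(-x) + 3*x*(1 - 2*log(2))


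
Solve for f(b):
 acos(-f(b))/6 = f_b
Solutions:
 Integral(1/acos(-_y), (_y, f(b))) = C1 + b/6


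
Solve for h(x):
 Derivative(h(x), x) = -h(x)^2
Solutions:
 h(x) = 1/(C1 + x)


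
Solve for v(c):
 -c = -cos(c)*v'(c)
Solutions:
 v(c) = C1 + Integral(c/cos(c), c)


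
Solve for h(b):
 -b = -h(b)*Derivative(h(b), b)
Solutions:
 h(b) = -sqrt(C1 + b^2)
 h(b) = sqrt(C1 + b^2)


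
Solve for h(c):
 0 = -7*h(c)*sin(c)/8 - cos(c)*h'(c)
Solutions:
 h(c) = C1*cos(c)^(7/8)


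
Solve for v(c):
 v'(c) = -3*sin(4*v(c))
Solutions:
 v(c) = -acos((-C1 - exp(24*c))/(C1 - exp(24*c)))/4 + pi/2
 v(c) = acos((-C1 - exp(24*c))/(C1 - exp(24*c)))/4


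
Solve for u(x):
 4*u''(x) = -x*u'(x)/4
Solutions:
 u(x) = C1 + C2*erf(sqrt(2)*x/8)


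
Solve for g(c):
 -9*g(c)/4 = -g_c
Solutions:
 g(c) = C1*exp(9*c/4)


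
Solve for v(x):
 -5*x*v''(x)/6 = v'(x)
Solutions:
 v(x) = C1 + C2/x^(1/5)


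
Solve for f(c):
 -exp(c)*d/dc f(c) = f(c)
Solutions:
 f(c) = C1*exp(exp(-c))


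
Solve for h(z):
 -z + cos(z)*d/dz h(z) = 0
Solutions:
 h(z) = C1 + Integral(z/cos(z), z)


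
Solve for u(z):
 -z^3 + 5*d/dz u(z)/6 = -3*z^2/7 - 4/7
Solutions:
 u(z) = C1 + 3*z^4/10 - 6*z^3/35 - 24*z/35


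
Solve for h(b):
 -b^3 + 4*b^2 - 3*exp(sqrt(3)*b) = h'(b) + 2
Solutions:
 h(b) = C1 - b^4/4 + 4*b^3/3 - 2*b - sqrt(3)*exp(sqrt(3)*b)


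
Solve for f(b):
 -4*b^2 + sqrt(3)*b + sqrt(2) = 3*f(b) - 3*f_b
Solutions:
 f(b) = C1*exp(b) - 4*b^2/3 - 8*b/3 + sqrt(3)*b/3 - 8/3 + sqrt(2)/3 + sqrt(3)/3


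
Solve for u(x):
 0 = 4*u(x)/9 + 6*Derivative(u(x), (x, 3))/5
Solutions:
 u(x) = C3*exp(-10^(1/3)*x/3) + (C1*sin(10^(1/3)*sqrt(3)*x/6) + C2*cos(10^(1/3)*sqrt(3)*x/6))*exp(10^(1/3)*x/6)


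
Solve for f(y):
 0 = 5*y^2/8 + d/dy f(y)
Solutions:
 f(y) = C1 - 5*y^3/24


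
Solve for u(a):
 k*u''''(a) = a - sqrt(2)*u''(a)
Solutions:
 u(a) = C1 + C2*a + C3*exp(-2^(1/4)*a*sqrt(-1/k)) + C4*exp(2^(1/4)*a*sqrt(-1/k)) + sqrt(2)*a^3/12


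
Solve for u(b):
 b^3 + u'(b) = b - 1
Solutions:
 u(b) = C1 - b^4/4 + b^2/2 - b


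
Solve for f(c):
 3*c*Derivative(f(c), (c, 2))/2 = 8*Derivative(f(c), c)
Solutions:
 f(c) = C1 + C2*c^(19/3)


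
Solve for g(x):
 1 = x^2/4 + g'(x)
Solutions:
 g(x) = C1 - x^3/12 + x


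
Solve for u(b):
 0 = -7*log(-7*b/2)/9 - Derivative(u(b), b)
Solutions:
 u(b) = C1 - 7*b*log(-b)/9 + 7*b*(-log(7) + log(2) + 1)/9


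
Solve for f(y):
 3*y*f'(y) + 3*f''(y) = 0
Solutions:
 f(y) = C1 + C2*erf(sqrt(2)*y/2)


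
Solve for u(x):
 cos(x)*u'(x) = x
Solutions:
 u(x) = C1 + Integral(x/cos(x), x)


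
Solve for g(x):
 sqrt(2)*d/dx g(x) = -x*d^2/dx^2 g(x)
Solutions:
 g(x) = C1 + C2*x^(1 - sqrt(2))


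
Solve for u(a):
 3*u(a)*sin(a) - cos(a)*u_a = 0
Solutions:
 u(a) = C1/cos(a)^3


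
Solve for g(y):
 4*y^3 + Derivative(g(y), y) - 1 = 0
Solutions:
 g(y) = C1 - y^4 + y


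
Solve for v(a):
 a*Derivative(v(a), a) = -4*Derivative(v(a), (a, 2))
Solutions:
 v(a) = C1 + C2*erf(sqrt(2)*a/4)


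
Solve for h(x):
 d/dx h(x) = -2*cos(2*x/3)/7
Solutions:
 h(x) = C1 - 3*sin(2*x/3)/7


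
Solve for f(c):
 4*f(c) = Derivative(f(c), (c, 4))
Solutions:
 f(c) = C1*exp(-sqrt(2)*c) + C2*exp(sqrt(2)*c) + C3*sin(sqrt(2)*c) + C4*cos(sqrt(2)*c)


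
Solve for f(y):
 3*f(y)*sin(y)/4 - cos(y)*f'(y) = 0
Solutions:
 f(y) = C1/cos(y)^(3/4)


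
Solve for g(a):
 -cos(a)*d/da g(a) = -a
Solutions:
 g(a) = C1 + Integral(a/cos(a), a)


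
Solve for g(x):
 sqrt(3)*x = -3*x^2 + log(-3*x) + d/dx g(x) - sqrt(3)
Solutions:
 g(x) = C1 + x^3 + sqrt(3)*x^2/2 - x*log(-x) + x*(-log(3) + 1 + sqrt(3))


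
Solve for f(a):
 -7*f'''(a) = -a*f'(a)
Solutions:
 f(a) = C1 + Integral(C2*airyai(7^(2/3)*a/7) + C3*airybi(7^(2/3)*a/7), a)


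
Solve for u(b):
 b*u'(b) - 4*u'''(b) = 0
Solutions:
 u(b) = C1 + Integral(C2*airyai(2^(1/3)*b/2) + C3*airybi(2^(1/3)*b/2), b)


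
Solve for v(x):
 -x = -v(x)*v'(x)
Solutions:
 v(x) = -sqrt(C1 + x^2)
 v(x) = sqrt(C1 + x^2)


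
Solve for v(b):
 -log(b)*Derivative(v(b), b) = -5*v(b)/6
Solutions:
 v(b) = C1*exp(5*li(b)/6)


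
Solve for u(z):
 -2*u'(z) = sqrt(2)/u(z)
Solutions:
 u(z) = -sqrt(C1 - sqrt(2)*z)
 u(z) = sqrt(C1 - sqrt(2)*z)


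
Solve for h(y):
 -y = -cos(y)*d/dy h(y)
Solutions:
 h(y) = C1 + Integral(y/cos(y), y)


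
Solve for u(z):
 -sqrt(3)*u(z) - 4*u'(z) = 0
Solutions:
 u(z) = C1*exp(-sqrt(3)*z/4)


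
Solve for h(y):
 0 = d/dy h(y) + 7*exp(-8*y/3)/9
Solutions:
 h(y) = C1 + 7*exp(-8*y/3)/24


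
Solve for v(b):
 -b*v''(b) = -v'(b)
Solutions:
 v(b) = C1 + C2*b^2


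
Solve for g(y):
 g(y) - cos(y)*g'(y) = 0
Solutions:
 g(y) = C1*sqrt(sin(y) + 1)/sqrt(sin(y) - 1)


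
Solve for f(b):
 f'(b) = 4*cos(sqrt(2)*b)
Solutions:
 f(b) = C1 + 2*sqrt(2)*sin(sqrt(2)*b)


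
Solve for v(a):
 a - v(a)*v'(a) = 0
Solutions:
 v(a) = -sqrt(C1 + a^2)
 v(a) = sqrt(C1 + a^2)


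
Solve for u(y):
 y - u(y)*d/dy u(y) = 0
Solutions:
 u(y) = -sqrt(C1 + y^2)
 u(y) = sqrt(C1 + y^2)


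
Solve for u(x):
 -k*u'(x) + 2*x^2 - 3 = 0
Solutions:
 u(x) = C1 + 2*x^3/(3*k) - 3*x/k


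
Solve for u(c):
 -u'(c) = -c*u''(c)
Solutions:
 u(c) = C1 + C2*c^2


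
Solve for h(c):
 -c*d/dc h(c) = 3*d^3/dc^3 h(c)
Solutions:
 h(c) = C1 + Integral(C2*airyai(-3^(2/3)*c/3) + C3*airybi(-3^(2/3)*c/3), c)


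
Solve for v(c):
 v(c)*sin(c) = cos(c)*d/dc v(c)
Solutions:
 v(c) = C1/cos(c)


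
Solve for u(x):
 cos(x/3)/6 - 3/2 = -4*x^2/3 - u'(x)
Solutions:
 u(x) = C1 - 4*x^3/9 + 3*x/2 - sin(x/3)/2


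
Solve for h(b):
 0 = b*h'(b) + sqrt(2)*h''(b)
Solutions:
 h(b) = C1 + C2*erf(2^(1/4)*b/2)


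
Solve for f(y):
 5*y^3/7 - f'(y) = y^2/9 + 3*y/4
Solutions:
 f(y) = C1 + 5*y^4/28 - y^3/27 - 3*y^2/8


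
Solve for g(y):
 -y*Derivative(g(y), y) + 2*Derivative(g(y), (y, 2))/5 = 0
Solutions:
 g(y) = C1 + C2*erfi(sqrt(5)*y/2)


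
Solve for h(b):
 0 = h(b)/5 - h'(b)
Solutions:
 h(b) = C1*exp(b/5)


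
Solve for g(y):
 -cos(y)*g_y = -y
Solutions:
 g(y) = C1 + Integral(y/cos(y), y)


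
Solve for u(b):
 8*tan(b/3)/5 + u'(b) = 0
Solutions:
 u(b) = C1 + 24*log(cos(b/3))/5


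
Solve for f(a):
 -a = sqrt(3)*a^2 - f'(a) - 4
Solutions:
 f(a) = C1 + sqrt(3)*a^3/3 + a^2/2 - 4*a


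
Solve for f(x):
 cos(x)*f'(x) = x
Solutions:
 f(x) = C1 + Integral(x/cos(x), x)


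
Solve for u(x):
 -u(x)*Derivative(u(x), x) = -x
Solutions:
 u(x) = -sqrt(C1 + x^2)
 u(x) = sqrt(C1 + x^2)


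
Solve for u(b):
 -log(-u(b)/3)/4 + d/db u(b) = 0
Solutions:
 -4*Integral(1/(log(-_y) - log(3)), (_y, u(b))) = C1 - b


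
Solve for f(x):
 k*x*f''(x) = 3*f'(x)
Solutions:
 f(x) = C1 + x^(((re(k) + 3)*re(k) + im(k)^2)/(re(k)^2 + im(k)^2))*(C2*sin(3*log(x)*Abs(im(k))/(re(k)^2 + im(k)^2)) + C3*cos(3*log(x)*im(k)/(re(k)^2 + im(k)^2)))


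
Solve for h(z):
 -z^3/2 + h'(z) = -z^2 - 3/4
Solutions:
 h(z) = C1 + z^4/8 - z^3/3 - 3*z/4


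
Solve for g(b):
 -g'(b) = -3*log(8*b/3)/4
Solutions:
 g(b) = C1 + 3*b*log(b)/4 - 3*b*log(3)/4 - 3*b/4 + 9*b*log(2)/4


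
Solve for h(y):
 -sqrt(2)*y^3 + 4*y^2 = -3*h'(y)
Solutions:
 h(y) = C1 + sqrt(2)*y^4/12 - 4*y^3/9


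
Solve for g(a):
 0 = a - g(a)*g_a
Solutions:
 g(a) = -sqrt(C1 + a^2)
 g(a) = sqrt(C1 + a^2)


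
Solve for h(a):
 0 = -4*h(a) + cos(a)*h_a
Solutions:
 h(a) = C1*(sin(a)^2 + 2*sin(a) + 1)/(sin(a)^2 - 2*sin(a) + 1)


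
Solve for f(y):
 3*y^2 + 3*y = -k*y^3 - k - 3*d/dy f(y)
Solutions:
 f(y) = C1 - k*y^4/12 - k*y/3 - y^3/3 - y^2/2


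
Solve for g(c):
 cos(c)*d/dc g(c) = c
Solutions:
 g(c) = C1 + Integral(c/cos(c), c)


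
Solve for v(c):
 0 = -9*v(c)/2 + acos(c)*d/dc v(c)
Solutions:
 v(c) = C1*exp(9*Integral(1/acos(c), c)/2)


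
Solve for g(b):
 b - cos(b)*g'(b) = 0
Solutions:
 g(b) = C1 + Integral(b/cos(b), b)


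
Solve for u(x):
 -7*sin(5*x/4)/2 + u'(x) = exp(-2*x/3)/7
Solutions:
 u(x) = C1 - 14*cos(5*x/4)/5 - 3*exp(-2*x/3)/14


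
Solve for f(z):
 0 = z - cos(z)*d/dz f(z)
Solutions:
 f(z) = C1 + Integral(z/cos(z), z)


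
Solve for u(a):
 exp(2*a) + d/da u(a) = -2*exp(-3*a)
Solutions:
 u(a) = C1 - exp(2*a)/2 + 2*exp(-3*a)/3


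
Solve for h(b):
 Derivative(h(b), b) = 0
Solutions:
 h(b) = C1


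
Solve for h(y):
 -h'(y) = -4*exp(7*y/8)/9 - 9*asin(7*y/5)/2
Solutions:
 h(y) = C1 + 9*y*asin(7*y/5)/2 + 9*sqrt(25 - 49*y^2)/14 + 32*exp(7*y/8)/63


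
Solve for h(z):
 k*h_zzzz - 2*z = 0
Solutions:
 h(z) = C1 + C2*z + C3*z^2 + C4*z^3 + z^5/(60*k)


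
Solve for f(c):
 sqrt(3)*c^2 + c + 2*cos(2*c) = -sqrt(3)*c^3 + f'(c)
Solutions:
 f(c) = C1 + sqrt(3)*c^4/4 + sqrt(3)*c^3/3 + c^2/2 + sin(2*c)


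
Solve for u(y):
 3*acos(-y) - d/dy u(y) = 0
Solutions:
 u(y) = C1 + 3*y*acos(-y) + 3*sqrt(1 - y^2)


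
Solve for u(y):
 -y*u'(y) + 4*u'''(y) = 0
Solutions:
 u(y) = C1 + Integral(C2*airyai(2^(1/3)*y/2) + C3*airybi(2^(1/3)*y/2), y)


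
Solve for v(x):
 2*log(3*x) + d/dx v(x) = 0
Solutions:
 v(x) = C1 - 2*x*log(x) - x*log(9) + 2*x


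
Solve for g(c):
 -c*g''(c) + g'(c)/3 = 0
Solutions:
 g(c) = C1 + C2*c^(4/3)


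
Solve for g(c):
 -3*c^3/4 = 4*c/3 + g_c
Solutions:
 g(c) = C1 - 3*c^4/16 - 2*c^2/3


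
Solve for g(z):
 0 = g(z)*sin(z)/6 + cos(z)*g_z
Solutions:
 g(z) = C1*cos(z)^(1/6)


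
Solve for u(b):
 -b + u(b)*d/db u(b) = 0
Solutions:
 u(b) = -sqrt(C1 + b^2)
 u(b) = sqrt(C1 + b^2)


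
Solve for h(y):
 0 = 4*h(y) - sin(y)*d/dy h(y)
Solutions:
 h(y) = C1*(cos(y)^2 - 2*cos(y) + 1)/(cos(y)^2 + 2*cos(y) + 1)


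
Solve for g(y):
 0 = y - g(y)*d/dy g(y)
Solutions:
 g(y) = -sqrt(C1 + y^2)
 g(y) = sqrt(C1 + y^2)


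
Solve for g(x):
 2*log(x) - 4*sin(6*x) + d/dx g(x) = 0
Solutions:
 g(x) = C1 - 2*x*log(x) + 2*x - 2*cos(6*x)/3


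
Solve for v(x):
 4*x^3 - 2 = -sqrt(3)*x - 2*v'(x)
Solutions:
 v(x) = C1 - x^4/2 - sqrt(3)*x^2/4 + x


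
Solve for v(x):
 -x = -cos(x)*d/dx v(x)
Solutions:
 v(x) = C1 + Integral(x/cos(x), x)


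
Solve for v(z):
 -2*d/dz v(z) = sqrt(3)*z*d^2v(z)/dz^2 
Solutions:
 v(z) = C1 + C2*z^(1 - 2*sqrt(3)/3)


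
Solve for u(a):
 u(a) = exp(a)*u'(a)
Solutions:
 u(a) = C1*exp(-exp(-a))


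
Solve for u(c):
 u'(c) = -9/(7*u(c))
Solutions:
 u(c) = -sqrt(C1 - 126*c)/7
 u(c) = sqrt(C1 - 126*c)/7


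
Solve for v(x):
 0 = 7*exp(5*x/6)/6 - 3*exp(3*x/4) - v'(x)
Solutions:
 v(x) = C1 + 7*exp(5*x/6)/5 - 4*exp(3*x/4)


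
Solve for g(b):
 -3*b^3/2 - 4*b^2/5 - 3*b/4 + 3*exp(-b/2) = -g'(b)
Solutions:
 g(b) = C1 + 3*b^4/8 + 4*b^3/15 + 3*b^2/8 + 6*exp(-b/2)


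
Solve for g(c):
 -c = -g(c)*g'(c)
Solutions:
 g(c) = -sqrt(C1 + c^2)
 g(c) = sqrt(C1 + c^2)


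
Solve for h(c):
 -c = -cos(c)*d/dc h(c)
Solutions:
 h(c) = C1 + Integral(c/cos(c), c)


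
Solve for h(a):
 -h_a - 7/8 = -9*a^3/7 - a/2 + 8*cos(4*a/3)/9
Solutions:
 h(a) = C1 + 9*a^4/28 + a^2/4 - 7*a/8 - 2*sin(4*a/3)/3


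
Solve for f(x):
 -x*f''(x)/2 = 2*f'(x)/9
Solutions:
 f(x) = C1 + C2*x^(5/9)


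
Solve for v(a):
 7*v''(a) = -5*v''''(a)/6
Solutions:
 v(a) = C1 + C2*a + C3*sin(sqrt(210)*a/5) + C4*cos(sqrt(210)*a/5)


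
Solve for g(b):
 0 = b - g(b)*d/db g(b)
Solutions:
 g(b) = -sqrt(C1 + b^2)
 g(b) = sqrt(C1 + b^2)


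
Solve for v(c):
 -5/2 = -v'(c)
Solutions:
 v(c) = C1 + 5*c/2


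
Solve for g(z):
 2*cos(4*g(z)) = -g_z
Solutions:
 g(z) = -asin((C1 + exp(16*z))/(C1 - exp(16*z)))/4 + pi/4
 g(z) = asin((C1 + exp(16*z))/(C1 - exp(16*z)))/4


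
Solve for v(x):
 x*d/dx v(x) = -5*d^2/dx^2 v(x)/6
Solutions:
 v(x) = C1 + C2*erf(sqrt(15)*x/5)


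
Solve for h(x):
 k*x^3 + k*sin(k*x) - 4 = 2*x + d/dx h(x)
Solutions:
 h(x) = C1 + k*x^4/4 - x^2 - 4*x - cos(k*x)


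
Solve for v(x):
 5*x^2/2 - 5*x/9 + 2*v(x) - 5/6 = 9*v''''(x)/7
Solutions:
 v(x) = C1*exp(-14^(1/4)*sqrt(3)*x/3) + C2*exp(14^(1/4)*sqrt(3)*x/3) + C3*sin(14^(1/4)*sqrt(3)*x/3) + C4*cos(14^(1/4)*sqrt(3)*x/3) - 5*x^2/4 + 5*x/18 + 5/12


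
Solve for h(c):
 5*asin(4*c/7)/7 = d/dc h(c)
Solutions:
 h(c) = C1 + 5*c*asin(4*c/7)/7 + 5*sqrt(49 - 16*c^2)/28


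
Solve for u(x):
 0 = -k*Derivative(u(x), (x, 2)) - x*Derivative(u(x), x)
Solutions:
 u(x) = C1 + C2*sqrt(k)*erf(sqrt(2)*x*sqrt(1/k)/2)


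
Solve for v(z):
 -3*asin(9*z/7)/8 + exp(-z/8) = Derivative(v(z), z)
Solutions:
 v(z) = C1 - 3*z*asin(9*z/7)/8 - sqrt(49 - 81*z^2)/24 - 8*exp(-z/8)


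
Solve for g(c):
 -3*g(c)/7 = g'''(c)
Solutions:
 g(c) = C3*exp(-3^(1/3)*7^(2/3)*c/7) + (C1*sin(3^(5/6)*7^(2/3)*c/14) + C2*cos(3^(5/6)*7^(2/3)*c/14))*exp(3^(1/3)*7^(2/3)*c/14)


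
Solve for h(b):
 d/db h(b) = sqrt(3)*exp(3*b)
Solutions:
 h(b) = C1 + sqrt(3)*exp(3*b)/3


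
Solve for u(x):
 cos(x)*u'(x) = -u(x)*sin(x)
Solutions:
 u(x) = C1*cos(x)


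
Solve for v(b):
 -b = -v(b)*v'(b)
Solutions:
 v(b) = -sqrt(C1 + b^2)
 v(b) = sqrt(C1 + b^2)


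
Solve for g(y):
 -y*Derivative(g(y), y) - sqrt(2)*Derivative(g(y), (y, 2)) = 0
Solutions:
 g(y) = C1 + C2*erf(2^(1/4)*y/2)


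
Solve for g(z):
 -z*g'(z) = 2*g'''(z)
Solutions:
 g(z) = C1 + Integral(C2*airyai(-2^(2/3)*z/2) + C3*airybi(-2^(2/3)*z/2), z)


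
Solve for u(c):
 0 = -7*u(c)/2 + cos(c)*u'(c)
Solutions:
 u(c) = C1*(sin(c) + 1)^(7/4)/(sin(c) - 1)^(7/4)


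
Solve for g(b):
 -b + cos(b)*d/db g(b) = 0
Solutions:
 g(b) = C1 + Integral(b/cos(b), b)


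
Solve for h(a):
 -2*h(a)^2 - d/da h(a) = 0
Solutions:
 h(a) = 1/(C1 + 2*a)


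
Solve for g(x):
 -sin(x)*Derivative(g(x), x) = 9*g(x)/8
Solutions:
 g(x) = C1*(cos(x) + 1)^(9/16)/(cos(x) - 1)^(9/16)


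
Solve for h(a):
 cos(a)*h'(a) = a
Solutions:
 h(a) = C1 + Integral(a/cos(a), a)


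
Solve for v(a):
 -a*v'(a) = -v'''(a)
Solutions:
 v(a) = C1 + Integral(C2*airyai(a) + C3*airybi(a), a)


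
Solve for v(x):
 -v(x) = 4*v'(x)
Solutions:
 v(x) = C1*exp(-x/4)


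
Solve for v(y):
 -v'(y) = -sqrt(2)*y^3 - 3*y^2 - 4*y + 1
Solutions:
 v(y) = C1 + sqrt(2)*y^4/4 + y^3 + 2*y^2 - y


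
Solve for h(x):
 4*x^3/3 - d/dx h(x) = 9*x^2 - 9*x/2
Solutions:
 h(x) = C1 + x^4/3 - 3*x^3 + 9*x^2/4


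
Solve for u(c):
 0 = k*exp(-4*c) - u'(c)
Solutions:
 u(c) = C1 - k*exp(-4*c)/4


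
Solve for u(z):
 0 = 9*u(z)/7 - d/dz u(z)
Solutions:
 u(z) = C1*exp(9*z/7)


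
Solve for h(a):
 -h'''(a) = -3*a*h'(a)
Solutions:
 h(a) = C1 + Integral(C2*airyai(3^(1/3)*a) + C3*airybi(3^(1/3)*a), a)


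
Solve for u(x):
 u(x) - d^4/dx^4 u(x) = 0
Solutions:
 u(x) = C1*exp(-x) + C2*exp(x) + C3*sin(x) + C4*cos(x)


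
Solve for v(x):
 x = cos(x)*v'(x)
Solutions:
 v(x) = C1 + Integral(x/cos(x), x)


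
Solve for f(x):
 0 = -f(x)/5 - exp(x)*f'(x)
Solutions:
 f(x) = C1*exp(exp(-x)/5)


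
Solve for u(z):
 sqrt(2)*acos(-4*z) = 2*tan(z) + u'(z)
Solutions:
 u(z) = C1 + sqrt(2)*(z*acos(-4*z) + sqrt(1 - 16*z^2)/4) + 2*log(cos(z))


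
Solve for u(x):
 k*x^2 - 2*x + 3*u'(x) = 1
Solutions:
 u(x) = C1 - k*x^3/9 + x^2/3 + x/3


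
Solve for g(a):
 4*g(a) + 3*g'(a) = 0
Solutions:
 g(a) = C1*exp(-4*a/3)


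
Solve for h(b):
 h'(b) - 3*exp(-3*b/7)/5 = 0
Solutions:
 h(b) = C1 - 7*exp(-3*b/7)/5


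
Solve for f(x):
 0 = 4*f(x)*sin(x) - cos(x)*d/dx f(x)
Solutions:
 f(x) = C1/cos(x)^4


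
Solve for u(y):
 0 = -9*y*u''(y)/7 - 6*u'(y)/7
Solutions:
 u(y) = C1 + C2*y^(1/3)


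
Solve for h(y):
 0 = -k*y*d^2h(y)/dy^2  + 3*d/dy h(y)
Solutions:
 h(y) = C1 + y^(((re(k) + 3)*re(k) + im(k)^2)/(re(k)^2 + im(k)^2))*(C2*sin(3*log(y)*Abs(im(k))/(re(k)^2 + im(k)^2)) + C3*cos(3*log(y)*im(k)/(re(k)^2 + im(k)^2)))


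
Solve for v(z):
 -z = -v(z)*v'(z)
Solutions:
 v(z) = -sqrt(C1 + z^2)
 v(z) = sqrt(C1 + z^2)


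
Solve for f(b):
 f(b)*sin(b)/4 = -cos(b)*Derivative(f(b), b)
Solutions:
 f(b) = C1*cos(b)^(1/4)


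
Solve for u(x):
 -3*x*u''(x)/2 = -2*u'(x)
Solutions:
 u(x) = C1 + C2*x^(7/3)


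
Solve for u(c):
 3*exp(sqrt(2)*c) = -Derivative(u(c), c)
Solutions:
 u(c) = C1 - 3*sqrt(2)*exp(sqrt(2)*c)/2


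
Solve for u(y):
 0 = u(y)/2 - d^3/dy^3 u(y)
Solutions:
 u(y) = C3*exp(2^(2/3)*y/2) + (C1*sin(2^(2/3)*sqrt(3)*y/4) + C2*cos(2^(2/3)*sqrt(3)*y/4))*exp(-2^(2/3)*y/4)


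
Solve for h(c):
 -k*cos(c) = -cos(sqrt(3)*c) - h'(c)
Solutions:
 h(c) = C1 + k*sin(c) - sqrt(3)*sin(sqrt(3)*c)/3


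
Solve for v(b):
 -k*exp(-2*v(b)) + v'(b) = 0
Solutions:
 v(b) = log(-sqrt(C1 + 2*b*k))
 v(b) = log(C1 + 2*b*k)/2


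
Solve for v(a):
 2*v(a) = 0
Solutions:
 v(a) = 0


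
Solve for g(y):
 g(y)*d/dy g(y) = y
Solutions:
 g(y) = -sqrt(C1 + y^2)
 g(y) = sqrt(C1 + y^2)


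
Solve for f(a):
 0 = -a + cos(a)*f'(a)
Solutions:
 f(a) = C1 + Integral(a/cos(a), a)


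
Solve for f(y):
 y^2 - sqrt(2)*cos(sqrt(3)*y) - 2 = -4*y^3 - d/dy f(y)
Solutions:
 f(y) = C1 - y^4 - y^3/3 + 2*y + sqrt(6)*sin(sqrt(3)*y)/3


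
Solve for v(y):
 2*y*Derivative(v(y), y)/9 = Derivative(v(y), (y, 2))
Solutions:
 v(y) = C1 + C2*erfi(y/3)


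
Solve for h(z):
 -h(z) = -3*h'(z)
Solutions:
 h(z) = C1*exp(z/3)


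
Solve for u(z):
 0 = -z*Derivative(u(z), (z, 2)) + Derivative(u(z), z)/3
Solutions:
 u(z) = C1 + C2*z^(4/3)


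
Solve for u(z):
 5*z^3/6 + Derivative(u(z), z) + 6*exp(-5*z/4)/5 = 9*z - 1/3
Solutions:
 u(z) = C1 - 5*z^4/24 + 9*z^2/2 - z/3 + 24*exp(-5*z/4)/25


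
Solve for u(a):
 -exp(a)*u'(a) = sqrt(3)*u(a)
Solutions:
 u(a) = C1*exp(sqrt(3)*exp(-a))


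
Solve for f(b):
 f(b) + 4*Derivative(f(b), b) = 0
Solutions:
 f(b) = C1*exp(-b/4)


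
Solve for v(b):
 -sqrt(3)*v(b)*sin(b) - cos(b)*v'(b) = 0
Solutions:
 v(b) = C1*cos(b)^(sqrt(3))


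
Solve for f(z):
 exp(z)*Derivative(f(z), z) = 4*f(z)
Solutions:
 f(z) = C1*exp(-4*exp(-z))


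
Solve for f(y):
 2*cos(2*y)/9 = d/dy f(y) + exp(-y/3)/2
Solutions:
 f(y) = C1 + sin(2*y)/9 + 3*exp(-y/3)/2


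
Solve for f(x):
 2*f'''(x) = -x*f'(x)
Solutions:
 f(x) = C1 + Integral(C2*airyai(-2^(2/3)*x/2) + C3*airybi(-2^(2/3)*x/2), x)


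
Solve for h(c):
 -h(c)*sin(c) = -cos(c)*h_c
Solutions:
 h(c) = C1/cos(c)


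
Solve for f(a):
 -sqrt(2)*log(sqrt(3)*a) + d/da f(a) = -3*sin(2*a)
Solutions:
 f(a) = C1 + sqrt(2)*a*(log(a) - 1) + sqrt(2)*a*log(3)/2 + 3*cos(2*a)/2


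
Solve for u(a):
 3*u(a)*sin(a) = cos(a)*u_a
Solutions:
 u(a) = C1/cos(a)^3


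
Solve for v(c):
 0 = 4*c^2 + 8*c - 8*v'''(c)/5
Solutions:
 v(c) = C1 + C2*c + C3*c^2 + c^5/24 + 5*c^4/24


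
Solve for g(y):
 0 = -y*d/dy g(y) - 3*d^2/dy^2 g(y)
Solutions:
 g(y) = C1 + C2*erf(sqrt(6)*y/6)


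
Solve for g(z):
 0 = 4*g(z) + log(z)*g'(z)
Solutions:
 g(z) = C1*exp(-4*li(z))


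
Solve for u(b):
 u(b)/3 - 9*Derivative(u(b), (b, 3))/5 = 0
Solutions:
 u(b) = C3*exp(5^(1/3)*b/3) + (C1*sin(sqrt(3)*5^(1/3)*b/6) + C2*cos(sqrt(3)*5^(1/3)*b/6))*exp(-5^(1/3)*b/6)


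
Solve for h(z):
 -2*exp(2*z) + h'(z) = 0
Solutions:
 h(z) = C1 + exp(2*z)


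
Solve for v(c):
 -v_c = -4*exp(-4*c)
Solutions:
 v(c) = C1 - exp(-4*c)


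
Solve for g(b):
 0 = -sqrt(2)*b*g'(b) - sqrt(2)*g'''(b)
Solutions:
 g(b) = C1 + Integral(C2*airyai(-b) + C3*airybi(-b), b)


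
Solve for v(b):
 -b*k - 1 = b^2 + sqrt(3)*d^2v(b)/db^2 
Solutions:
 v(b) = C1 + C2*b - sqrt(3)*b^4/36 - sqrt(3)*b^3*k/18 - sqrt(3)*b^2/6


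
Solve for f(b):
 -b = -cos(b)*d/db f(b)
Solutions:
 f(b) = C1 + Integral(b/cos(b), b)


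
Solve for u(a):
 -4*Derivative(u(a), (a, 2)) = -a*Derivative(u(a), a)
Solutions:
 u(a) = C1 + C2*erfi(sqrt(2)*a/4)


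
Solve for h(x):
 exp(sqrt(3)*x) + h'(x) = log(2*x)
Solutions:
 h(x) = C1 + x*log(x) + x*(-1 + log(2)) - sqrt(3)*exp(sqrt(3)*x)/3


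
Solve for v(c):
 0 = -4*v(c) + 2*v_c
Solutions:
 v(c) = C1*exp(2*c)


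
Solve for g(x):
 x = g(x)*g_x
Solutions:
 g(x) = -sqrt(C1 + x^2)
 g(x) = sqrt(C1 + x^2)


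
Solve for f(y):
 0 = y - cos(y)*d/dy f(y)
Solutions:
 f(y) = C1 + Integral(y/cos(y), y)


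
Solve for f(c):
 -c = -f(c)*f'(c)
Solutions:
 f(c) = -sqrt(C1 + c^2)
 f(c) = sqrt(C1 + c^2)


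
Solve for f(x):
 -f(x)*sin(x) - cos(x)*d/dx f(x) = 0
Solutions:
 f(x) = C1*cos(x)


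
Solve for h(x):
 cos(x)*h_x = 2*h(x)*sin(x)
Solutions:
 h(x) = C1/cos(x)^2


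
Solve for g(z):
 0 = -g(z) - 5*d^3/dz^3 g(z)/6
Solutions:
 g(z) = C3*exp(-5^(2/3)*6^(1/3)*z/5) + (C1*sin(2^(1/3)*3^(5/6)*5^(2/3)*z/10) + C2*cos(2^(1/3)*3^(5/6)*5^(2/3)*z/10))*exp(5^(2/3)*6^(1/3)*z/10)


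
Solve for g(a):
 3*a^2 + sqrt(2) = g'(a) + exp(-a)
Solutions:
 g(a) = C1 + a^3 + sqrt(2)*a + exp(-a)


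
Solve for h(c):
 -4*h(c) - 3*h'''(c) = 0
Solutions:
 h(c) = C3*exp(-6^(2/3)*c/3) + (C1*sin(2^(2/3)*3^(1/6)*c/2) + C2*cos(2^(2/3)*3^(1/6)*c/2))*exp(6^(2/3)*c/6)


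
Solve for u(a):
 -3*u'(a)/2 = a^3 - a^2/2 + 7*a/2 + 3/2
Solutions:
 u(a) = C1 - a^4/6 + a^3/9 - 7*a^2/6 - a


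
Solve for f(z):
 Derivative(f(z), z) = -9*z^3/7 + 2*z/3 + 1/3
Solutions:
 f(z) = C1 - 9*z^4/28 + z^2/3 + z/3


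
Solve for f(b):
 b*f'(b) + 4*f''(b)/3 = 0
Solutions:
 f(b) = C1 + C2*erf(sqrt(6)*b/4)


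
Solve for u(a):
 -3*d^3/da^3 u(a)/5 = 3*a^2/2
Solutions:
 u(a) = C1 + C2*a + C3*a^2 - a^5/24


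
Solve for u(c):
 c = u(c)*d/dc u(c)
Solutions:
 u(c) = -sqrt(C1 + c^2)
 u(c) = sqrt(C1 + c^2)


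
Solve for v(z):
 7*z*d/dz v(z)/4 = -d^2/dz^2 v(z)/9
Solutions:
 v(z) = C1 + C2*erf(3*sqrt(14)*z/4)


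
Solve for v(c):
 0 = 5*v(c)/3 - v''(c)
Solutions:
 v(c) = C1*exp(-sqrt(15)*c/3) + C2*exp(sqrt(15)*c/3)


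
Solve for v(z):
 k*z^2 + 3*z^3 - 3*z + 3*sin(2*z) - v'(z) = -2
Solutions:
 v(z) = C1 + k*z^3/3 + 3*z^4/4 - 3*z^2/2 + 2*z - 3*cos(2*z)/2


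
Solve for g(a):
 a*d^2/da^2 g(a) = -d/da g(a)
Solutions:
 g(a) = C1 + C2*log(a)


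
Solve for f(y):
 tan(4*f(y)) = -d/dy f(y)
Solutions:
 f(y) = -asin(C1*exp(-4*y))/4 + pi/4
 f(y) = asin(C1*exp(-4*y))/4


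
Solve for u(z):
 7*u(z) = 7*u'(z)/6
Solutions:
 u(z) = C1*exp(6*z)


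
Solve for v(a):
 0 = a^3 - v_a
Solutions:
 v(a) = C1 + a^4/4


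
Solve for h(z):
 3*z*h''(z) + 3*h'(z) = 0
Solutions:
 h(z) = C1 + C2*log(z)


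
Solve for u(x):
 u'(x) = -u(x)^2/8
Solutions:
 u(x) = 8/(C1 + x)


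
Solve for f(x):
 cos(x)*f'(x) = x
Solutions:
 f(x) = C1 + Integral(x/cos(x), x)


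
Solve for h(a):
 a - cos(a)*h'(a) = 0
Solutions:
 h(a) = C1 + Integral(a/cos(a), a)


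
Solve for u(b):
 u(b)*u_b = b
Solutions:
 u(b) = -sqrt(C1 + b^2)
 u(b) = sqrt(C1 + b^2)


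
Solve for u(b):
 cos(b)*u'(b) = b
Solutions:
 u(b) = C1 + Integral(b/cos(b), b)


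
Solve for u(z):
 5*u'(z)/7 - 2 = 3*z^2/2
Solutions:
 u(z) = C1 + 7*z^3/10 + 14*z/5


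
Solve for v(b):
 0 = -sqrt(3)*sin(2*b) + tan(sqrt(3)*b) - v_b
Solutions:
 v(b) = C1 - sqrt(3)*log(cos(sqrt(3)*b))/3 + sqrt(3)*cos(2*b)/2


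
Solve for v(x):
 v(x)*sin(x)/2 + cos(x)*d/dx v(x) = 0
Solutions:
 v(x) = C1*sqrt(cos(x))


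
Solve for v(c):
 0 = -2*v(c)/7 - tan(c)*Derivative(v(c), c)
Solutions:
 v(c) = C1/sin(c)^(2/7)


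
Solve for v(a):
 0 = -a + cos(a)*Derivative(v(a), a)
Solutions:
 v(a) = C1 + Integral(a/cos(a), a)


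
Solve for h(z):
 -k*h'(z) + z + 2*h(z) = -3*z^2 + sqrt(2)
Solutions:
 h(z) = C1*exp(2*z/k) - 3*k^2/4 - 3*k*z/2 - k/4 - 3*z^2/2 - z/2 + sqrt(2)/2


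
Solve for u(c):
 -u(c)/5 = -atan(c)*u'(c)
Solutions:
 u(c) = C1*exp(Integral(1/atan(c), c)/5)


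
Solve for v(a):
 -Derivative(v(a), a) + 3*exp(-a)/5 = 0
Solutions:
 v(a) = C1 - 3*exp(-a)/5


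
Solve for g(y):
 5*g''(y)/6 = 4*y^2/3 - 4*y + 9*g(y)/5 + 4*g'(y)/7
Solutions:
 g(y) = C1*exp(3*y*(4 - sqrt(310))/35) + C2*exp(3*y*(4 + sqrt(310))/35) - 20*y^2/27 + 4580*y/1701 - 165100/107163


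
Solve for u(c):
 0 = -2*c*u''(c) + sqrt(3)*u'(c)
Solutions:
 u(c) = C1 + C2*c^(sqrt(3)/2 + 1)


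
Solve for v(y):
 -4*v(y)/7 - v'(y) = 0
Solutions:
 v(y) = C1*exp(-4*y/7)


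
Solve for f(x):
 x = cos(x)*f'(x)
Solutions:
 f(x) = C1 + Integral(x/cos(x), x)


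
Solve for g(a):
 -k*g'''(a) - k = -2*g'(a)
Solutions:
 g(a) = C1 + C2*exp(-sqrt(2)*a*sqrt(1/k)) + C3*exp(sqrt(2)*a*sqrt(1/k)) + a*k/2


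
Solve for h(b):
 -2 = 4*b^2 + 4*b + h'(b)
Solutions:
 h(b) = C1 - 4*b^3/3 - 2*b^2 - 2*b


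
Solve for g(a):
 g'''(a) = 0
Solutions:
 g(a) = C1 + C2*a + C3*a^2


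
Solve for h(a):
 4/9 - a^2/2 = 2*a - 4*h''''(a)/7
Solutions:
 h(a) = C1 + C2*a + C3*a^2 + C4*a^3 + 7*a^6/2880 + 7*a^5/240 - 7*a^4/216


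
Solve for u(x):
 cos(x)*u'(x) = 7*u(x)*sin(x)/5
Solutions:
 u(x) = C1/cos(x)^(7/5)


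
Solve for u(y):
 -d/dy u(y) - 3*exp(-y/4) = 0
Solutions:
 u(y) = C1 + 12*exp(-y/4)


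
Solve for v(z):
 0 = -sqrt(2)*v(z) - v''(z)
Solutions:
 v(z) = C1*sin(2^(1/4)*z) + C2*cos(2^(1/4)*z)


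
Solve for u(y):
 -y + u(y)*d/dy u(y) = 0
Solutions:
 u(y) = -sqrt(C1 + y^2)
 u(y) = sqrt(C1 + y^2)


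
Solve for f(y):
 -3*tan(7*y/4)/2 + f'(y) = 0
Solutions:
 f(y) = C1 - 6*log(cos(7*y/4))/7


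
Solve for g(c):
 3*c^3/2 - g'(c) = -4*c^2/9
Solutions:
 g(c) = C1 + 3*c^4/8 + 4*c^3/27


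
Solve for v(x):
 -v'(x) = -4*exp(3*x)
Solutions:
 v(x) = C1 + 4*exp(3*x)/3


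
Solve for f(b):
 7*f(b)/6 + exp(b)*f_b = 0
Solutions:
 f(b) = C1*exp(7*exp(-b)/6)


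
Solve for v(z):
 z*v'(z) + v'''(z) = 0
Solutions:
 v(z) = C1 + Integral(C2*airyai(-z) + C3*airybi(-z), z)


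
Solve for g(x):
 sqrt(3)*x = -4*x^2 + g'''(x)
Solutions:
 g(x) = C1 + C2*x + C3*x^2 + x^5/15 + sqrt(3)*x^4/24


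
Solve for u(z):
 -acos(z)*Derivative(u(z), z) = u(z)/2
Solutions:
 u(z) = C1*exp(-Integral(1/acos(z), z)/2)


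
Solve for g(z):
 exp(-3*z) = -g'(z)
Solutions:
 g(z) = C1 + exp(-3*z)/3


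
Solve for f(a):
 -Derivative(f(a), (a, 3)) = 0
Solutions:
 f(a) = C1 + C2*a + C3*a^2


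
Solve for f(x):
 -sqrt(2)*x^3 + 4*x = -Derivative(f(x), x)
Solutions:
 f(x) = C1 + sqrt(2)*x^4/4 - 2*x^2


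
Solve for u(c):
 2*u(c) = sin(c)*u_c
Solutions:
 u(c) = C1*(cos(c) - 1)/(cos(c) + 1)


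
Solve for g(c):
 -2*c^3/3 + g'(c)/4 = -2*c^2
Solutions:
 g(c) = C1 + 2*c^4/3 - 8*c^3/3


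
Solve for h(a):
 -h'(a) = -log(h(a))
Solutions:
 li(h(a)) = C1 + a


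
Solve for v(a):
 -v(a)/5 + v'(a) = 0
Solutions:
 v(a) = C1*exp(a/5)


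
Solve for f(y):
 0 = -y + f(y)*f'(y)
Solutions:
 f(y) = -sqrt(C1 + y^2)
 f(y) = sqrt(C1 + y^2)


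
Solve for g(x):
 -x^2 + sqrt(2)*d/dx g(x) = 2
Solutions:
 g(x) = C1 + sqrt(2)*x^3/6 + sqrt(2)*x


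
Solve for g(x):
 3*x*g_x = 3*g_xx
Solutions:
 g(x) = C1 + C2*erfi(sqrt(2)*x/2)


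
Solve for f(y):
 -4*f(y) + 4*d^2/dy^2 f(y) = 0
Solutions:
 f(y) = C1*exp(-y) + C2*exp(y)


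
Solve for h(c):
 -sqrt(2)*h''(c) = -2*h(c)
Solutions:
 h(c) = C1*exp(-2^(1/4)*c) + C2*exp(2^(1/4)*c)


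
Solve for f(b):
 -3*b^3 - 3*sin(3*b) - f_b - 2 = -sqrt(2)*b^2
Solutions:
 f(b) = C1 - 3*b^4/4 + sqrt(2)*b^3/3 - 2*b + cos(3*b)


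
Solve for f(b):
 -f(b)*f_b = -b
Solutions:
 f(b) = -sqrt(C1 + b^2)
 f(b) = sqrt(C1 + b^2)


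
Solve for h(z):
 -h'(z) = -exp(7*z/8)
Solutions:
 h(z) = C1 + 8*exp(7*z/8)/7


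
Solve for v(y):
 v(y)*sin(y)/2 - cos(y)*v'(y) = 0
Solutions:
 v(y) = C1/sqrt(cos(y))


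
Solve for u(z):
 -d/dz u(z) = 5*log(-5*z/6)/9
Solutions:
 u(z) = C1 - 5*z*log(-z)/9 + 5*z*(-log(5) + 1 + log(6))/9


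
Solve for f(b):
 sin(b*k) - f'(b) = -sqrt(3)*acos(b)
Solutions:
 f(b) = C1 + sqrt(3)*(b*acos(b) - sqrt(1 - b^2)) + Piecewise((-cos(b*k)/k, Ne(k, 0)), (0, True))


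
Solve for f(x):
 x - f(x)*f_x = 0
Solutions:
 f(x) = -sqrt(C1 + x^2)
 f(x) = sqrt(C1 + x^2)


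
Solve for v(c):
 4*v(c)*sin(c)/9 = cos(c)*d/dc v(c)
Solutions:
 v(c) = C1/cos(c)^(4/9)


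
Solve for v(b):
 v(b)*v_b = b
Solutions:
 v(b) = -sqrt(C1 + b^2)
 v(b) = sqrt(C1 + b^2)


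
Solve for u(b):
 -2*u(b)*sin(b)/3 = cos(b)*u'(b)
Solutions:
 u(b) = C1*cos(b)^(2/3)


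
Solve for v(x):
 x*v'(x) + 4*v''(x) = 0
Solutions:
 v(x) = C1 + C2*erf(sqrt(2)*x/4)


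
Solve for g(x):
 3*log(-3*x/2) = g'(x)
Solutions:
 g(x) = C1 + 3*x*log(-x) + 3*x*(-1 - log(2) + log(3))


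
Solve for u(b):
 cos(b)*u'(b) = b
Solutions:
 u(b) = C1 + Integral(b/cos(b), b)


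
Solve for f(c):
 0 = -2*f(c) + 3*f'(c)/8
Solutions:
 f(c) = C1*exp(16*c/3)


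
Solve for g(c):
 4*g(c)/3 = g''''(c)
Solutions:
 g(c) = C1*exp(-sqrt(2)*3^(3/4)*c/3) + C2*exp(sqrt(2)*3^(3/4)*c/3) + C3*sin(sqrt(2)*3^(3/4)*c/3) + C4*cos(sqrt(2)*3^(3/4)*c/3)


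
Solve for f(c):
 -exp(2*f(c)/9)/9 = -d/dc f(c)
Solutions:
 f(c) = 9*log(-sqrt(-1/(C1 + c))) - 9*log(2)/2 + 18*log(3)
 f(c) = 9*log(-1/(C1 + c))/2 - 9*log(2)/2 + 18*log(3)


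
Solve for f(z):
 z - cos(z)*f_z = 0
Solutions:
 f(z) = C1 + Integral(z/cos(z), z)


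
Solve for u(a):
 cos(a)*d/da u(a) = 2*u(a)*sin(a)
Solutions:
 u(a) = C1/cos(a)^2


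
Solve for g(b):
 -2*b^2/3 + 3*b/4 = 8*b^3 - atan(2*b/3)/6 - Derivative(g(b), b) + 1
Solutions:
 g(b) = C1 + 2*b^4 + 2*b^3/9 - 3*b^2/8 - b*atan(2*b/3)/6 + b + log(4*b^2 + 9)/8


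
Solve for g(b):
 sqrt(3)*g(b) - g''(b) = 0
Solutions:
 g(b) = C1*exp(-3^(1/4)*b) + C2*exp(3^(1/4)*b)


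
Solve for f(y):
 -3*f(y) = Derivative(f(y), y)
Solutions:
 f(y) = C1*exp(-3*y)


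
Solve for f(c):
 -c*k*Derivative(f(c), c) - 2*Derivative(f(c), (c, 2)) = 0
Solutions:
 f(c) = Piecewise((-sqrt(pi)*C1*erf(c*sqrt(k)/2)/sqrt(k) - C2, (k > 0) | (k < 0)), (-C1*c - C2, True))


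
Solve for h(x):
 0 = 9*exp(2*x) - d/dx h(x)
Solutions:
 h(x) = C1 + 9*exp(2*x)/2


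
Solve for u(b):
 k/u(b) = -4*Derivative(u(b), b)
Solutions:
 u(b) = -sqrt(C1 - 2*b*k)/2
 u(b) = sqrt(C1 - 2*b*k)/2


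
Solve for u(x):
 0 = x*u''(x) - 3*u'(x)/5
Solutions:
 u(x) = C1 + C2*x^(8/5)


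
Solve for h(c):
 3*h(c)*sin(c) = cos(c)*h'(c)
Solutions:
 h(c) = C1/cos(c)^3


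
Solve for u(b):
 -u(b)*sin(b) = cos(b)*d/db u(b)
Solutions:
 u(b) = C1*cos(b)


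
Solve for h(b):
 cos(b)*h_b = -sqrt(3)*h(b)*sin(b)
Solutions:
 h(b) = C1*cos(b)^(sqrt(3))


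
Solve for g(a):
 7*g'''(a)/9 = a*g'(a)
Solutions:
 g(a) = C1 + Integral(C2*airyai(21^(2/3)*a/7) + C3*airybi(21^(2/3)*a/7), a)


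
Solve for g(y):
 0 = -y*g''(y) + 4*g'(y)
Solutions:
 g(y) = C1 + C2*y^5


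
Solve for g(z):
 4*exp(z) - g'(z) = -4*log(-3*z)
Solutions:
 g(z) = C1 + 4*z*log(-z) + 4*z*(-1 + log(3)) + 4*exp(z)


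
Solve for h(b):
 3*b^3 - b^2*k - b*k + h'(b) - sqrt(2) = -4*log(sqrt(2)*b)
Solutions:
 h(b) = C1 - 3*b^4/4 + b^3*k/3 + b^2*k/2 - 4*b*log(b) - b*log(4) + sqrt(2)*b + 4*b


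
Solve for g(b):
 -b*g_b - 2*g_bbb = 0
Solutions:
 g(b) = C1 + Integral(C2*airyai(-2^(2/3)*b/2) + C3*airybi(-2^(2/3)*b/2), b)


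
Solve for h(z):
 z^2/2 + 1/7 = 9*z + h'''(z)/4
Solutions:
 h(z) = C1 + C2*z + C3*z^2 + z^5/30 - 3*z^4/2 + 2*z^3/21


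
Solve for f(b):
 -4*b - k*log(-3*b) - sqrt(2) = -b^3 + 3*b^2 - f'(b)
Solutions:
 f(b) = C1 - b^4/4 + b^3 + 2*b^2 + b*k*log(-b) + b*(-k + k*log(3) + sqrt(2))


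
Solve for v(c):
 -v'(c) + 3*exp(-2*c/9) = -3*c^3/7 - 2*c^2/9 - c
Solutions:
 v(c) = C1 + 3*c^4/28 + 2*c^3/27 + c^2/2 - 27*exp(-2*c/9)/2


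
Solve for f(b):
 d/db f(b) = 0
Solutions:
 f(b) = C1


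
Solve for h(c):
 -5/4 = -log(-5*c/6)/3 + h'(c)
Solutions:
 h(c) = C1 + c*log(-c)/3 + c*(-19 - 4*log(6) + 4*log(5))/12


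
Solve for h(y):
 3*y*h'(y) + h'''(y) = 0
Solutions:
 h(y) = C1 + Integral(C2*airyai(-3^(1/3)*y) + C3*airybi(-3^(1/3)*y), y)


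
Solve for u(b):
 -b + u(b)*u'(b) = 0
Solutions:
 u(b) = -sqrt(C1 + b^2)
 u(b) = sqrt(C1 + b^2)


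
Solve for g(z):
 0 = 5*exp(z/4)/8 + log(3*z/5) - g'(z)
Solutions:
 g(z) = C1 + z*log(z) + z*(-log(5) - 1 + log(3)) + 5*exp(z/4)/2


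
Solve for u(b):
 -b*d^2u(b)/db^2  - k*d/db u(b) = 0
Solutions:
 u(b) = C1 + b^(1 - re(k))*(C2*sin(log(b)*Abs(im(k))) + C3*cos(log(b)*im(k)))


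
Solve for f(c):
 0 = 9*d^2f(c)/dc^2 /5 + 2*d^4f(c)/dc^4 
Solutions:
 f(c) = C1 + C2*c + C3*sin(3*sqrt(10)*c/10) + C4*cos(3*sqrt(10)*c/10)


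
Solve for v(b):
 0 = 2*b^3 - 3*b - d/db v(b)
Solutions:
 v(b) = C1 + b^4/2 - 3*b^2/2


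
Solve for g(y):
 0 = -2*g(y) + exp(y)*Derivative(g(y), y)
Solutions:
 g(y) = C1*exp(-2*exp(-y))


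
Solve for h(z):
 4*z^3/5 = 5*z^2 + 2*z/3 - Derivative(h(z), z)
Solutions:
 h(z) = C1 - z^4/5 + 5*z^3/3 + z^2/3


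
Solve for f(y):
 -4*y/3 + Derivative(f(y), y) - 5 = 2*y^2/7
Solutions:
 f(y) = C1 + 2*y^3/21 + 2*y^2/3 + 5*y


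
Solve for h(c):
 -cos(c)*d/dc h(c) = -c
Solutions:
 h(c) = C1 + Integral(c/cos(c), c)


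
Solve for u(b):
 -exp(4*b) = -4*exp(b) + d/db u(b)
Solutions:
 u(b) = C1 - exp(4*b)/4 + 4*exp(b)


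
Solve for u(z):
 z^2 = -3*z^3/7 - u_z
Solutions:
 u(z) = C1 - 3*z^4/28 - z^3/3


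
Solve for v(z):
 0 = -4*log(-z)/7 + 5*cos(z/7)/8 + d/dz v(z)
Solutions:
 v(z) = C1 + 4*z*log(-z)/7 - 4*z/7 - 35*sin(z/7)/8


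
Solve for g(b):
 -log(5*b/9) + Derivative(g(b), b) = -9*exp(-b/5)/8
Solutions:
 g(b) = C1 + b*log(b) + b*(-2*log(3) - 1 + log(5)) + 45*exp(-b/5)/8


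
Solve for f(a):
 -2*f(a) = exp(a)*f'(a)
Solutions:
 f(a) = C1*exp(2*exp(-a))


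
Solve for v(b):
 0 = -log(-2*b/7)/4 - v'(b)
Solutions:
 v(b) = C1 - b*log(-b)/4 + b*(-log(2) + 1 + log(7))/4


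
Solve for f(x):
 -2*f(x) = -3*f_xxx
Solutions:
 f(x) = C3*exp(2^(1/3)*3^(2/3)*x/3) + (C1*sin(2^(1/3)*3^(1/6)*x/2) + C2*cos(2^(1/3)*3^(1/6)*x/2))*exp(-2^(1/3)*3^(2/3)*x/6)


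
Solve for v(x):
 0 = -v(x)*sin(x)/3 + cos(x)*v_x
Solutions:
 v(x) = C1/cos(x)^(1/3)


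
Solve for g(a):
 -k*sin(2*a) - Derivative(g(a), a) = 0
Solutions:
 g(a) = C1 + k*cos(2*a)/2


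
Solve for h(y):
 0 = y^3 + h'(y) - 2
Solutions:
 h(y) = C1 - y^4/4 + 2*y


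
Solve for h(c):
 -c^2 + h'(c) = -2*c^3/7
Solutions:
 h(c) = C1 - c^4/14 + c^3/3


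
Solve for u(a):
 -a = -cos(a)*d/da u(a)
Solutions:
 u(a) = C1 + Integral(a/cos(a), a)


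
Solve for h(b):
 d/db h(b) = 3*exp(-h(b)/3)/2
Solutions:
 h(b) = 3*log(C1 + b/2)


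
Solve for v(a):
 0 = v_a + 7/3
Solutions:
 v(a) = C1 - 7*a/3


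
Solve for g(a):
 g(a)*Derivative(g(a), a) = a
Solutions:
 g(a) = -sqrt(C1 + a^2)
 g(a) = sqrt(C1 + a^2)


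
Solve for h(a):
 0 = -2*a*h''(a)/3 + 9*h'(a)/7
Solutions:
 h(a) = C1 + C2*a^(41/14)


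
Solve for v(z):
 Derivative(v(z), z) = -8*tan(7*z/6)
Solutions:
 v(z) = C1 + 48*log(cos(7*z/6))/7


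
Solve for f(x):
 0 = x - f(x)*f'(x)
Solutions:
 f(x) = -sqrt(C1 + x^2)
 f(x) = sqrt(C1 + x^2)


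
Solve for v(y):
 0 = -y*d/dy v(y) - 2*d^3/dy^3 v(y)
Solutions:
 v(y) = C1 + Integral(C2*airyai(-2^(2/3)*y/2) + C3*airybi(-2^(2/3)*y/2), y)


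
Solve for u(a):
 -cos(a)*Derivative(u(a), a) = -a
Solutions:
 u(a) = C1 + Integral(a/cos(a), a)


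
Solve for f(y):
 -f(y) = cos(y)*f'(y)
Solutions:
 f(y) = C1*sqrt(sin(y) - 1)/sqrt(sin(y) + 1)


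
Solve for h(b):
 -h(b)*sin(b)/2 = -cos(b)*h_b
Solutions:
 h(b) = C1/sqrt(cos(b))


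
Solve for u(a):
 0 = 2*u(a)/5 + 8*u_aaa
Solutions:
 u(a) = C3*exp(-50^(1/3)*a/10) + (C1*sin(sqrt(3)*50^(1/3)*a/20) + C2*cos(sqrt(3)*50^(1/3)*a/20))*exp(50^(1/3)*a/20)


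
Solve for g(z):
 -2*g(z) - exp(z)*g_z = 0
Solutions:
 g(z) = C1*exp(2*exp(-z))


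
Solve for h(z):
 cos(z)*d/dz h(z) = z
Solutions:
 h(z) = C1 + Integral(z/cos(z), z)


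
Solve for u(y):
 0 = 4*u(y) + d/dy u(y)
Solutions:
 u(y) = C1*exp(-4*y)


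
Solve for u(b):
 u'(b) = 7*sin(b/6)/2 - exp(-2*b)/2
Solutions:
 u(b) = C1 - 21*cos(b/6) + exp(-2*b)/4


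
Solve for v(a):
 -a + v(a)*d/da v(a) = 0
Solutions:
 v(a) = -sqrt(C1 + a^2)
 v(a) = sqrt(C1 + a^2)


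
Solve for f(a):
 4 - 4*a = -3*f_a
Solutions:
 f(a) = C1 + 2*a^2/3 - 4*a/3


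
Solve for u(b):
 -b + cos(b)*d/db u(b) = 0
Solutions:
 u(b) = C1 + Integral(b/cos(b), b)


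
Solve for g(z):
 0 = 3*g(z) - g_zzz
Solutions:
 g(z) = C3*exp(3^(1/3)*z) + (C1*sin(3^(5/6)*z/2) + C2*cos(3^(5/6)*z/2))*exp(-3^(1/3)*z/2)


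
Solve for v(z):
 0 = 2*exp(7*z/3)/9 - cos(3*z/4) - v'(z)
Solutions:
 v(z) = C1 + 2*exp(7*z/3)/21 - 4*sin(3*z/4)/3


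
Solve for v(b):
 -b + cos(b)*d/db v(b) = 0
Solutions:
 v(b) = C1 + Integral(b/cos(b), b)


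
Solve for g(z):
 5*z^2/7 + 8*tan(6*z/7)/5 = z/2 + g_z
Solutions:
 g(z) = C1 + 5*z^3/21 - z^2/4 - 28*log(cos(6*z/7))/15


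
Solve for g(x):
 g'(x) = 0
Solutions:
 g(x) = C1


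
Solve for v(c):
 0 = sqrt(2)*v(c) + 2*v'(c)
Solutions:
 v(c) = C1*exp(-sqrt(2)*c/2)


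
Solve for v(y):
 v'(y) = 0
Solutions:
 v(y) = C1


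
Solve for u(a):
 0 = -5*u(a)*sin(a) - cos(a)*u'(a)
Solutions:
 u(a) = C1*cos(a)^5


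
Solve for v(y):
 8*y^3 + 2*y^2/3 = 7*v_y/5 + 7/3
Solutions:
 v(y) = C1 + 10*y^4/7 + 10*y^3/63 - 5*y/3


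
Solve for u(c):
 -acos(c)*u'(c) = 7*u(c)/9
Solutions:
 u(c) = C1*exp(-7*Integral(1/acos(c), c)/9)


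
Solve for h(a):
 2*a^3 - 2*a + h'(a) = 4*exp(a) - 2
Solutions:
 h(a) = C1 - a^4/2 + a^2 - 2*a + 4*exp(a)


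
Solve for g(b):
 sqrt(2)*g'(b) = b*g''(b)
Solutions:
 g(b) = C1 + C2*b^(1 + sqrt(2))


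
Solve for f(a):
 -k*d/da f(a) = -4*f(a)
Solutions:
 f(a) = C1*exp(4*a/k)


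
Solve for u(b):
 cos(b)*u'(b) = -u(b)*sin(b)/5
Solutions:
 u(b) = C1*cos(b)^(1/5)


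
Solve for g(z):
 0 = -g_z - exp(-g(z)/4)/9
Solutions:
 g(z) = 4*log(C1 - z/36)


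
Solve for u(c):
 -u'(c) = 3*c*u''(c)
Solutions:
 u(c) = C1 + C2*c^(2/3)
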